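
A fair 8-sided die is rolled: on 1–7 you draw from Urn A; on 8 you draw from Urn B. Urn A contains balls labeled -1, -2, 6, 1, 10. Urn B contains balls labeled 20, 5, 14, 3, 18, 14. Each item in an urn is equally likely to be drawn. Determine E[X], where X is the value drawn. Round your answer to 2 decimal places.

3.99

E[X | Urn A] = (-1 − 2 + 6 + 1 + 10)/5 = 14/5
E[X | Urn B] = (20 + 5 + 14 + 3 + 18 + 14)/6 = 37/3
E[X] = (7/8)·14/5 + (1/8)·37/3 = 479/120 ≈ 3.99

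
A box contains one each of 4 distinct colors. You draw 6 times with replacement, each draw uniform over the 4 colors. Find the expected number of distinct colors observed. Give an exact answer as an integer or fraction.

Let Xⱼ=1 if type j appears at least once. P(Xⱼ=1) = 1 − ((4−1)/4)^6 = 3367/4096.
E[#distinct] = 4·3367/4096 = 3367/1024.

3367/1024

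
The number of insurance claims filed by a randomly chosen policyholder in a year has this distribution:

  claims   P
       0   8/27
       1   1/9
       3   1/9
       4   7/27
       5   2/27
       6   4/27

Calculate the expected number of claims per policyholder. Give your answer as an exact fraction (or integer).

74/27

E[X] = (8/27)·0 + (1/9)·1 + (1/9)·3 + (7/27)·4 + (2/27)·5 + (4/27)·6
     = 74/27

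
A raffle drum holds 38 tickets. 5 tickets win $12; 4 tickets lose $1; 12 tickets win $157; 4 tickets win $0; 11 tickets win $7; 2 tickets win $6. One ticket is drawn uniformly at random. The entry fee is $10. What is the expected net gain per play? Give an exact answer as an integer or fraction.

E[payout] = (5/38)·12 + (4/38)·(-1) + (12/38)·157 + (4/38)·0 + (11/38)·7 + (2/38)·6 = 2029/38
Expected profit = 2029/38 − 10 = 1649/38

1649/38 dollars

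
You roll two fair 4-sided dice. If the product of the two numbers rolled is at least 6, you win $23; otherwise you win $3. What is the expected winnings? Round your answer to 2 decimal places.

E[payout] = (1/2)·3 + (1/2)·23 = 13
≈ $13.00

$13.00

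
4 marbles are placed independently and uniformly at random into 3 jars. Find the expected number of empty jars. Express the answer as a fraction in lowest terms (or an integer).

Let Xⱼ=1 if jar j is empty. P(Xⱼ=1) = ((3-1)/3)^4 = 16/81.
By linearity, E[#empty] = 3·16/81 = 16/27.

16/27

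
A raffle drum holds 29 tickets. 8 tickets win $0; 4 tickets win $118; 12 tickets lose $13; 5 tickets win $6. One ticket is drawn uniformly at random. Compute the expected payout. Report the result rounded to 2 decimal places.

E[payout] = (8/29)·0 + (4/29)·118 + (12/29)·(-13) + (5/29)·6 = 346/29
≈ $11.93

$11.93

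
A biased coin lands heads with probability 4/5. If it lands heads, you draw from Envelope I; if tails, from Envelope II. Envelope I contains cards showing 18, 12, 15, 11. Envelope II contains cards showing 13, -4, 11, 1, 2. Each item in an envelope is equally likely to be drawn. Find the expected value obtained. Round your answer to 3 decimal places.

E[X | Envelope I] = (18 + 12 + 15 + 11)/4 = 14
E[X | Envelope II] = (13 − 4 + 11 + 1 + 2)/5 = 23/5
E[X] = (4/5)·14 + (1/5)·23/5 = 303/25 ≈ 12.120

12.120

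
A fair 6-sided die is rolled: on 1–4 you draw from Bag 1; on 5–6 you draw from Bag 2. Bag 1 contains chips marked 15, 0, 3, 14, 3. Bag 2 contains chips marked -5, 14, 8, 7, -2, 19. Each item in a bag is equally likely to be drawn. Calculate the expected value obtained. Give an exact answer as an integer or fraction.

E[X | Bag 1] = (15 + 0 + 3 + 14 + 3)/5 = 7
E[X | Bag 2] = (-5 + 14 + 8 + 7 − 2 + 19)/6 = 41/6
E[X] = (2/3)·7 + (1/3)·41/6 = 125/18

125/18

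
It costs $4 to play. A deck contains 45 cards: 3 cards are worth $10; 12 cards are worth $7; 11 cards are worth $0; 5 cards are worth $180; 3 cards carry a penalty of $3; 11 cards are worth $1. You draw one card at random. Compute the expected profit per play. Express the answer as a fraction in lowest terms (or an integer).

836/45 dollars

E[payout] = (3/45)·10 + (12/45)·7 + (11/45)·0 + (5/45)·180 + (3/45)·(-3) + (11/45)·1 = 1016/45
Expected profit = 1016/45 − 4 = 836/45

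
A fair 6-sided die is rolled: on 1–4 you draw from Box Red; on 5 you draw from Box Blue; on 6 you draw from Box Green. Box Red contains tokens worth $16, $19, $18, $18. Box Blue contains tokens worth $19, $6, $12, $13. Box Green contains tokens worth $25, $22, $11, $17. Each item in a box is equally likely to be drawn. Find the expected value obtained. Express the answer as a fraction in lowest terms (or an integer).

E[X | Box Red] = (16 + 19 + 18 + 18)/4 = 71/4
E[X | Box Blue] = (19 + 6 + 12 + 13)/4 = 25/2
E[X | Box Green] = (25 + 22 + 11 + 17)/4 = 75/4
E[X] = (2/3)·71/4 + (1/6)·25/2 + (1/6)·75/4 = 409/24

409/24 dollars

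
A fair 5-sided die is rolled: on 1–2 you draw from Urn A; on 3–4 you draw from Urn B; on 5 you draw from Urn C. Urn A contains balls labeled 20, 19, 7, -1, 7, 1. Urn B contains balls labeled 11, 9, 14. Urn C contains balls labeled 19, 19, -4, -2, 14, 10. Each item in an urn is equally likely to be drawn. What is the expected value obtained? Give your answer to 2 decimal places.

E[X | Urn A] = (20 + 19 + 7 − 1 + 7 + 1)/6 = 53/6
E[X | Urn B] = (11 + 9 + 14)/3 = 34/3
E[X | Urn C] = (19 + 19 − 4 − 2 + 14 + 10)/6 = 28/3
E[X] = (2/5)·53/6 + (2/5)·34/3 + (1/5)·28/3 = 149/15 ≈ 9.93

9.93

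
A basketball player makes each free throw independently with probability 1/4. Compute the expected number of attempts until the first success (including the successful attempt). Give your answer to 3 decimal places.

For a geometric distribution, E[trials] = 1/p = 1/(1/4) = 4.
≈ 4.000

4.000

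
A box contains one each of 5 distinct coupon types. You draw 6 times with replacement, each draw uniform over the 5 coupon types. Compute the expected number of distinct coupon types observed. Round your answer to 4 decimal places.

3.6893

Let Xⱼ=1 if type j appears at least once. P(Xⱼ=1) = 1 − ((5−1)/5)^6 = 11529/15625.
E[#distinct] = 5·11529/15625 = 11529/3125.
≈ 3.6893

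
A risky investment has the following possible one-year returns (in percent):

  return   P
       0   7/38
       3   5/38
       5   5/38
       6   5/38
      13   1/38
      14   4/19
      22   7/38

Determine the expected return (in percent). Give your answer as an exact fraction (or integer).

349/38

E[X] = (7/38)·0 + (5/38)·3 + (5/38)·5 + (5/38)·6 + (1/38)·13 + (4/19)·14 + (7/38)·22
     = 349/38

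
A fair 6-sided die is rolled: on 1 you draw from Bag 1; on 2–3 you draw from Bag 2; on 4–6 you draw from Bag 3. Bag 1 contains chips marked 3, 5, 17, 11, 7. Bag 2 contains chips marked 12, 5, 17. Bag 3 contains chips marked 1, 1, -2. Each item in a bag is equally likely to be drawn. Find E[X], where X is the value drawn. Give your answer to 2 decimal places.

E[X | Bag 1] = (3 + 5 + 17 + 11 + 7)/5 = 43/5
E[X | Bag 2] = (12 + 5 + 17)/3 = 34/3
E[X | Bag 3] = (1 + 1 − 2)/3 = 0
E[X] = (1/6)·43/5 + (1/3)·34/3 + (1/2)·0 = 469/90 ≈ 5.21

5.21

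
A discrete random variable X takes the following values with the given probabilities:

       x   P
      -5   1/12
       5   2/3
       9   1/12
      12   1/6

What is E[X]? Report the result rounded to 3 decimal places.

E[X] = (1/12)·(-5) + (2/3)·5 + (1/12)·9 + (1/6)·12
     = 17/3 ≈ 5.667

5.667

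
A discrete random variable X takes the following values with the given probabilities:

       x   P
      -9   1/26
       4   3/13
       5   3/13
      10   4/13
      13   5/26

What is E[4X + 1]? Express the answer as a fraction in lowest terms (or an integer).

393/13

E[4x+1] = (1/26)·(-35) + (3/13)·17 + (3/13)·21 + (4/13)·41 + (5/26)·53
     = 393/13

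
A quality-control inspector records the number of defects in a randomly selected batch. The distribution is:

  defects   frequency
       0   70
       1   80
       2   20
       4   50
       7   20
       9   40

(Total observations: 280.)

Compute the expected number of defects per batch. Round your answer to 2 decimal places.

Total = 280, so P(defects=0) = 70/280, etc.
E[X] = (1/4)·0 + (2/7)·1 + (1/14)·2 + (5/28)·4 + (1/14)·7 + (1/7)·9
     = 41/14 ≈ 2.93

2.93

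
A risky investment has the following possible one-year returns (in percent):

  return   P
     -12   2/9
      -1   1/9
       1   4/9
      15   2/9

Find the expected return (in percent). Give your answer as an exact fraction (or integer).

1

E[X] = (2/9)·(-12) + (1/9)·(-1) + (4/9)·1 + (2/9)·15
     = 1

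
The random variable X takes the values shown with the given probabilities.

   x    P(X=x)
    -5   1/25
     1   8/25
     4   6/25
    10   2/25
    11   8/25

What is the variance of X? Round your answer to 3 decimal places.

E[X] = (1/25)·(-5) + (8/25)·1 + (6/25)·4 + (2/25)·10 + (8/25)·11 = 27/5
E[X²] = (1/25)·25 + (8/25)·1 + (6/25)·16 + (2/25)·100 + (8/25)·121 = 1297/25
Var(X) = 1297/25 − (27/5)² = 568/25 ≈ 22.720

22.720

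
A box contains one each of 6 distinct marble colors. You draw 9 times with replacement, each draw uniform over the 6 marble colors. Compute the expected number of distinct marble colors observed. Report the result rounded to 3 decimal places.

Let Xⱼ=1 if type j appears at least once. P(Xⱼ=1) = 1 − ((6−1)/6)^9 = 8124571/10077696.
E[#distinct] = 6·8124571/10077696 = 8124571/1679616.
≈ 4.837

4.837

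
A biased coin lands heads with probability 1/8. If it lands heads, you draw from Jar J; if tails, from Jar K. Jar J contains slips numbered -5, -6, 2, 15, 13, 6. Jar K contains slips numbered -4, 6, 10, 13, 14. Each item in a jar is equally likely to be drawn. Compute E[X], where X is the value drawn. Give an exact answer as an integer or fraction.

E[X | Jar J] = (-5 − 6 + 2 + 15 + 13 + 6)/6 = 25/6
E[X | Jar K] = (-4 + 6 + 10 + 13 + 14)/5 = 39/5
E[X] = (1/8)·25/6 + (7/8)·39/5 = 1763/240

1763/240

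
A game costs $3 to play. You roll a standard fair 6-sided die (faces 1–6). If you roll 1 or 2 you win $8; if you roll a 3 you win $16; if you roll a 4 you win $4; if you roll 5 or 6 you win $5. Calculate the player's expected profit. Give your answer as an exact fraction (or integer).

14/3 dollars

E[payout] = (1/6)·4 + (1/3)·5 + (1/3)·8 + (1/6)·16 = 23/3
Expected profit = 23/3 − 3 = 14/3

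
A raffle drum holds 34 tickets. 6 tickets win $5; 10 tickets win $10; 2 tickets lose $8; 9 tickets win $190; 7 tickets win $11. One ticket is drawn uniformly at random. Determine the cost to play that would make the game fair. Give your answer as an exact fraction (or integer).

1901/34 dollars

E[payout] = (6/34)·5 + (10/34)·10 + (2/34)·(-8) + (9/34)·190 + (7/34)·11 = 1901/34
Fair fee = E[payout] = 1901/34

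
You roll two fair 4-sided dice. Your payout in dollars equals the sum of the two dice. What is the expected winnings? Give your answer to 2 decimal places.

Distribution of the sum of the two dice: 2 w.p. 1/16, 3 w.p. 1/8, 4 w.p. 3/16, 5 w.p. 1/4, 6 w.p. 3/16, 7 w.p. 1/8, …
E[payout] = (1/16)·2 + (1/8)·3 + (3/16)·4 + (1/4)·5 + (3/16)·6 + (1/8)·7 + (1/16)·8 = 5
≈ $5.00

$5.00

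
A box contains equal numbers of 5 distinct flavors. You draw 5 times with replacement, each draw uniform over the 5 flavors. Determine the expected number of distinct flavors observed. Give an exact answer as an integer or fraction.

Let Xⱼ=1 if type j appears at least once. P(Xⱼ=1) = 1 − ((5−1)/5)^5 = 2101/3125.
E[#distinct] = 5·2101/3125 = 2101/625.

2101/625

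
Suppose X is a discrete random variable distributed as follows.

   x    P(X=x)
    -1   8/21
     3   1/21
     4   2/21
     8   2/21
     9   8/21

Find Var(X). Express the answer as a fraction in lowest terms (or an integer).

1292/63

E[X] = (8/21)·(-1) + (1/21)·3 + (2/21)·4 + (2/21)·8 + (8/21)·9 = 13/3
E[X²] = (8/21)·1 + (1/21)·9 + (2/21)·16 + (2/21)·64 + (8/21)·81 = 275/7
Var(X) = 275/7 − (13/3)² = 1292/63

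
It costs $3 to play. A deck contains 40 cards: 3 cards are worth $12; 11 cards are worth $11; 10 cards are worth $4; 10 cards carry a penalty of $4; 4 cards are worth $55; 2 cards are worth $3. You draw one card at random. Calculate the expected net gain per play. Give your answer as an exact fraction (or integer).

E[payout] = (3/40)·12 + (11/40)·11 + (10/40)·4 + (10/40)·(-4) + (4/40)·55 + (2/40)·3 = 383/40
Expected profit = 383/40 − 3 = 263/40

263/40 dollars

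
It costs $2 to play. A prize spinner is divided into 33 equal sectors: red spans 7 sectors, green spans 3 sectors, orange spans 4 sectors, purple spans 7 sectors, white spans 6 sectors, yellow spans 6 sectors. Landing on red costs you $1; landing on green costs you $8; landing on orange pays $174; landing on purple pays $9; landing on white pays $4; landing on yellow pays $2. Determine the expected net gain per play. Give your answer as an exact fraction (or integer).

698/33 dollars

E[payout] = (7/33)·(-1) + (3/33)·(-8) + (4/33)·174 + (7/33)·9 + (6/33)·4 + (6/33)·2 = 764/33
Expected profit = 764/33 − 2 = 698/33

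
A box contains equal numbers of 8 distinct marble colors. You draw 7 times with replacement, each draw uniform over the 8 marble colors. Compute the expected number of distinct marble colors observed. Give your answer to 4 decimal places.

Let Xⱼ=1 if type j appears at least once. P(Xⱼ=1) = 1 − ((8−1)/8)^7 = 1273609/2097152.
E[#distinct] = 8·1273609/2097152 = 1273609/262144.
≈ 4.8584

4.8584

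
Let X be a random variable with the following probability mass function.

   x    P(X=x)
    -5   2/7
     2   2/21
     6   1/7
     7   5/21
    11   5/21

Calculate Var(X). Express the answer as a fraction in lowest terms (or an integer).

E[X] = (2/7)·(-5) + (2/21)·2 + (1/7)·6 + (5/21)·7 + (5/21)·11 = 82/21
E[X²] = (2/7)·25 + (2/21)·4 + (1/7)·36 + (5/21)·49 + (5/21)·121 = 372/7
Var(X) = 372/7 − (82/21)² = 16712/441

16712/441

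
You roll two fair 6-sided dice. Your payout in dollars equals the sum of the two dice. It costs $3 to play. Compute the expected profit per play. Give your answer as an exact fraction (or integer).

Distribution of the sum of the two dice: 2 w.p. 1/36, 3 w.p. 1/18, 4 w.p. 1/12, 5 w.p. 1/9, 6 w.p. 5/36, 7 w.p. 1/6, …
E[payout] = (1/36)·2 + (1/18)·3 + (1/12)·4 + (1/9)·5 + (5/36)·6 + (1/6)·7 + (5/36)·8 + (1/9)·9 + (1/12)·10 + (1/18)·11 + (1/36)·12 = 7
Expected profit = 7 − 3 = 4

$4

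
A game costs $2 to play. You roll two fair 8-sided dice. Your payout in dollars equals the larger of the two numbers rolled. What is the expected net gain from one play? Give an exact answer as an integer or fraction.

61/16 dollars

Distribution of the larger of the two numbers rolled: 1 w.p. 1/64, 2 w.p. 3/64, 3 w.p. 5/64, 4 w.p. 7/64, 5 w.p. 9/64, 6 w.p. 11/64, …
E[payout] = (1/64)·1 + (3/64)·2 + (5/64)·3 + (7/64)·4 + (9/64)·5 + (11/64)·6 + (13/64)·7 + (15/64)·8 = 93/16
Expected profit = 93/16 − 2 = 61/16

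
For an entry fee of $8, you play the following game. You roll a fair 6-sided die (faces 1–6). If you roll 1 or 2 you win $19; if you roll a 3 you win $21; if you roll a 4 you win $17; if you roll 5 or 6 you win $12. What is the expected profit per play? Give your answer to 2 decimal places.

$8.67

E[payout] = (1/3)·12 + (1/6)·17 + (1/3)·19 + (1/6)·21 = 50/3
Expected profit = 50/3 − 8 = 26/3 ≈ $8.67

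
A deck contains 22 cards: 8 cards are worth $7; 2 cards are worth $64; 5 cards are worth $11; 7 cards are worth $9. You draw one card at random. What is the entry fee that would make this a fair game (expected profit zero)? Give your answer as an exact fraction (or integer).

151/11 dollars

E[payout] = (8/22)·7 + (2/22)·64 + (5/22)·11 + (7/22)·9 = 151/11
Fair fee = E[payout] = 151/11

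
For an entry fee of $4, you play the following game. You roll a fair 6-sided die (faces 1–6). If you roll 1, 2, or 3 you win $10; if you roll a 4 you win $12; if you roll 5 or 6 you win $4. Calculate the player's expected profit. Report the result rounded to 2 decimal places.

$4.33

E[payout] = (1/3)·4 + (1/2)·10 + (1/6)·12 = 25/3
Expected profit = 25/3 − 4 = 13/3 ≈ $4.33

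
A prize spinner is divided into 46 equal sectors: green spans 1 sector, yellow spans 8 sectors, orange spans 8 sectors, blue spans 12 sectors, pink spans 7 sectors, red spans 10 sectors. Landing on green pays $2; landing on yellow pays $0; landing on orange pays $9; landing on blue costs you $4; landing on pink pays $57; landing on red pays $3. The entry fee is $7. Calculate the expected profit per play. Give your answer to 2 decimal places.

$2.89

E[payout] = (1/46)·2 + (8/46)·0 + (8/46)·9 + (12/46)·(-4) + (7/46)·57 + (10/46)·3 = 455/46
Expected profit = 455/46 − 7 = 133/46 ≈ $2.89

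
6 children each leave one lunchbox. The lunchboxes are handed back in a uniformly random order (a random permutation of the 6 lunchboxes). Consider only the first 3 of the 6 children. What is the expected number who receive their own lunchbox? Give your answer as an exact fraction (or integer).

1/2

Let Xᵢ = 1 if person i gets their own lunchbox. For each i, P(Xᵢ=1) = 1/6.
By linearity of expectation, E[X₁+…+X_3] = 3·(1/6) = 1/2.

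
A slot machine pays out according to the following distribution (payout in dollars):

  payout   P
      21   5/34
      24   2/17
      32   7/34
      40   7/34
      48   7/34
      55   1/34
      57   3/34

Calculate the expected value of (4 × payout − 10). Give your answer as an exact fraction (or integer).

2364/17

E[4x-10] = (5/34)·74 + (2/17)·86 + (7/34)·118 + (7/34)·150 + (7/34)·182 + (1/34)·210 + (3/34)·218
     = 2364/17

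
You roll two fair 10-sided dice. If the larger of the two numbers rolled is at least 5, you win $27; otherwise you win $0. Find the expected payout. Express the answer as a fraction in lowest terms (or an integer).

567/25 dollars

E[payout] = (4/25)·0 + (21/25)·27 = 567/25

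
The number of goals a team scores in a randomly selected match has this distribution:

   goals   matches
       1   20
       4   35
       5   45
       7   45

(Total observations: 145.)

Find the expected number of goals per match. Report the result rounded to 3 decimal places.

4.828

Total = 145, so P(goals=1) = 20/145, etc.
E[X] = (4/29)·1 + (7/29)·4 + (9/29)·5 + (9/29)·7
     = 140/29 ≈ 4.828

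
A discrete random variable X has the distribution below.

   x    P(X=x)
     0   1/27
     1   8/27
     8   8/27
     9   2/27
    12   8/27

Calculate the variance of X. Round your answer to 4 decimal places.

20.4691

E[X] = (1/27)·0 + (8/27)·1 + (8/27)·8 + (2/27)·9 + (8/27)·12 = 62/9
E[X²] = (1/27)·0 + (8/27)·1 + (8/27)·64 + (2/27)·81 + (8/27)·144 = 1834/27
Var(X) = 1834/27 − (62/9)² = 1658/81 ≈ 20.4691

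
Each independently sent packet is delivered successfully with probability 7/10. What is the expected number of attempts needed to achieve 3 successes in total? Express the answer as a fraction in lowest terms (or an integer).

30/7

By linearity (sum of 3 independent geometric waits), E[trials] = 3/p = 3/(7/10) = 30/7.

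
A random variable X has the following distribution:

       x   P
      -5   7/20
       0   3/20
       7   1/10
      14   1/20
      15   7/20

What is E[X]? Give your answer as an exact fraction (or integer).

E[X] = (7/20)·(-5) + (3/20)·0 + (1/10)·7 + (1/20)·14 + (7/20)·15
     = 49/10

49/10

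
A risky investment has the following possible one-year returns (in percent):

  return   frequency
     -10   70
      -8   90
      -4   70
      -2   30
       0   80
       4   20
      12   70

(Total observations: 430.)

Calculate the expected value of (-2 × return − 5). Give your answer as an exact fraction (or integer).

-47/43

Total = 430, so P(return=-10) = 70/430, etc.
E[-2x-5] = (7/43)·15 + (9/43)·11 + (7/43)·3 + (3/43)·(-1) + (8/43)·(-5) + (2/43)·(-13) + (7/43)·(-29)
     = -47/43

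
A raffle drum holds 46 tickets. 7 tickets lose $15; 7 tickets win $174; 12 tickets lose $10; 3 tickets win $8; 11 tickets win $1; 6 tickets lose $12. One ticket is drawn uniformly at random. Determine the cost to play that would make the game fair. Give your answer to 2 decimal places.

$20.78

E[payout] = (7/46)·(-15) + (7/46)·174 + (12/46)·(-10) + (3/46)·8 + (11/46)·1 + (6/46)·(-12) = 478/23
Fair fee = E[payout] = 478/23 ≈ $20.78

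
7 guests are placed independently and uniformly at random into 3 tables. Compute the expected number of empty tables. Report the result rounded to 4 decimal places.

0.1756

Let Xⱼ=1 if table j is empty. P(Xⱼ=1) = ((3-1)/3)^7 = 128/2187.
By linearity, E[#empty] = 3·128/2187 = 128/729.
≈ 0.1756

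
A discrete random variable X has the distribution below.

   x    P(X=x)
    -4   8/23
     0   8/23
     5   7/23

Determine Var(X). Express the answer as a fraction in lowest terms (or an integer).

E[X] = (8/23)·(-4) + (8/23)·0 + (7/23)·5 = 3/23
E[X²] = (8/23)·16 + (8/23)·0 + (7/23)·25 = 303/23
Var(X) = 303/23 − (3/23)² = 6960/529

6960/529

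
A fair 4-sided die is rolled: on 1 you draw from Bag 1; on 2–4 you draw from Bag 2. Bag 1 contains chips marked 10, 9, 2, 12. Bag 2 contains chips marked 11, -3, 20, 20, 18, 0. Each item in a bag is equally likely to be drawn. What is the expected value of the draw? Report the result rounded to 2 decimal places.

E[X | Bag 1] = (10 + 9 + 2 + 12)/4 = 33/4
E[X | Bag 2] = (11 − 3 + 20 + 20 + 18 + 0)/6 = 11
E[X] = (1/4)·33/4 + (3/4)·11 = 165/16 ≈ 10.31

10.31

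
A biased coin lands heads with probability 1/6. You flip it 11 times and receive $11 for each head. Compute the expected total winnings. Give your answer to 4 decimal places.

$20.1667

E[#heads] = 11·1/6 = 11/6 (linearity over flips).
E[winnings] = 11·11/6 = 121/6.
≈ 20.1667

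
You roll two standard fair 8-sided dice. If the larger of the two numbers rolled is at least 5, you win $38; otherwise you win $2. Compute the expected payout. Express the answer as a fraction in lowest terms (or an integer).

E[payout] = (1/4)·2 + (3/4)·38 = 29

$29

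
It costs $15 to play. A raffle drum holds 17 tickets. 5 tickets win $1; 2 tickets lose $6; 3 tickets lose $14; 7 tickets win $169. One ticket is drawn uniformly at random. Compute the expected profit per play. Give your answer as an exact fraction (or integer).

E[payout] = (5/17)·1 + (2/17)·(-6) + (3/17)·(-14) + (7/17)·169 = 1134/17
Expected profit = 1134/17 − 15 = 879/17

879/17 dollars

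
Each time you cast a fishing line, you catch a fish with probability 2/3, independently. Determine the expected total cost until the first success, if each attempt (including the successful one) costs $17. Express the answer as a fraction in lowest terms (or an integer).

E[#attempts] = 1/p = 3/2; E[cost] = 17·3/2 = 51/2.

51/2 dollars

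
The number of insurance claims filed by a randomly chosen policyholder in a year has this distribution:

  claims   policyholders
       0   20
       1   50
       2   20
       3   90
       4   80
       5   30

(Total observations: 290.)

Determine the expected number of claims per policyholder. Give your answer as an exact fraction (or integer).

83/29

Total = 290, so P(claims=0) = 20/290, etc.
E[X] = (2/29)·0 + (5/29)·1 + (2/29)·2 + (9/29)·3 + (8/29)·4 + (3/29)·5
     = 83/29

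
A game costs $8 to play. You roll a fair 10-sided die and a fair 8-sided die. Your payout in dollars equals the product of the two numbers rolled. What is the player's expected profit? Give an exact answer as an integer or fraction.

Distribution of the product of the two numbers rolled: 1 w.p. 1/80, 2 w.p. 1/40, 3 w.p. 1/40, 4 w.p. 3/80, 5 w.p. 1/40, 6 w.p. 1/20, …
E[payout] = (1/80)·1 + (1/40)·2 + (1/40)·3 + (3/80)·4 + (1/40)·5 + (1/20)·6 + (1/40)·7 + (1/20)·8 + (1/40)·9 + (3/80)·10 + (1/20)·12 + (1/40)·14 + (1/40)·15 + (3/80)·16 + (3/80)·18 + (3/80)·20 + (1/40)·21 + (1/20)·24 + (1/80)·25 + (1/80)·27 + (1/40)·28 + (3/80)·30 + (1/40)·32 + (1/40)·35 + (1/40)·36 + (3/80)·40 + (1/40)·42 + (1/80)·45 + (1/40)·48 + (1/80)·49 + (1/80)·50 + (1/80)·54 + (1/40)·56 + (1/80)·60 + (1/80)·63 + (1/80)·64 + (1/80)·70 + (1/80)·72 + (1/80)·80 = 99/4
Expected profit = 99/4 − 8 = 67/4

67/4 dollars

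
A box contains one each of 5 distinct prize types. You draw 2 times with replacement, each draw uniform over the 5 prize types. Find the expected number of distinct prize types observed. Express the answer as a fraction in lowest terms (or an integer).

9/5

Let Xⱼ=1 if type j appears at least once. P(Xⱼ=1) = 1 − ((5−1)/5)^2 = 9/25.
E[#distinct] = 5·9/25 = 9/5.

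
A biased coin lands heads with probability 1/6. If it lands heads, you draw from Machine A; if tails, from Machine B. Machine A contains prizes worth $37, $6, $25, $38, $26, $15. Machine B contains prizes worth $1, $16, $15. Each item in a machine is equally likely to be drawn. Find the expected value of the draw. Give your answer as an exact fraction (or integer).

E[X | Machine A] = (37 + 6 + 25 + 38 + 26 + 15)/6 = 49/2
E[X | Machine B] = (1 + 16 + 15)/3 = 32/3
E[X] = (1/6)·49/2 + (5/6)·32/3 = 467/36

467/36 dollars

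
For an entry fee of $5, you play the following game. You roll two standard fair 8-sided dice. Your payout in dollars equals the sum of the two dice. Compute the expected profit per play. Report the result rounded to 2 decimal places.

Distribution of the sum of the two dice: 2 w.p. 1/64, 3 w.p. 1/32, 4 w.p. 3/64, 5 w.p. 1/16, 6 w.p. 5/64, 7 w.p. 3/32, …
E[payout] = (1/64)·2 + (1/32)·3 + (3/64)·4 + (1/16)·5 + (5/64)·6 + (3/32)·7 + (7/64)·8 + (1/8)·9 + (7/64)·10 + (3/32)·11 + (5/64)·12 + (1/16)·13 + (3/64)·14 + (1/32)·15 + (1/64)·16 = 9
Expected profit = 9 − 5 = 4 ≈ $4.00

$4.00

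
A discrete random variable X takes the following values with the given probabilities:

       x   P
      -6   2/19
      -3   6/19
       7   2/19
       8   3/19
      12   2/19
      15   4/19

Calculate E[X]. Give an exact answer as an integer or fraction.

92/19

E[X] = (2/19)·(-6) + (6/19)·(-3) + (2/19)·7 + (3/19)·8 + (2/19)·12 + (4/19)·15
     = 92/19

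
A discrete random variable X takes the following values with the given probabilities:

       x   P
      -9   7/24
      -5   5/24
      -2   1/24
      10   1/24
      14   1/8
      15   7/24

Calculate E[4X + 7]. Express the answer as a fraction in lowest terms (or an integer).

E[4x+7] = (7/24)·(-29) + (5/24)·(-13) + (1/24)·(-1) + (1/24)·47 + (1/8)·63 + (7/24)·67
     = 109/6

109/6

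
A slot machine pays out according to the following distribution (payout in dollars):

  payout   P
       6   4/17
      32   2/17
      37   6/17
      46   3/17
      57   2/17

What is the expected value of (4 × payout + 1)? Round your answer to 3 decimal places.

133.235

E[4x+1] = (4/17)·25 + (2/17)·129 + (6/17)·149 + (3/17)·185 + (2/17)·229
     = 2265/17 ≈ 133.235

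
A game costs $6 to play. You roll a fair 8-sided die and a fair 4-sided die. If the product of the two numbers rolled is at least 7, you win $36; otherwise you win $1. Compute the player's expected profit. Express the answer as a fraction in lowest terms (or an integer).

E[payout] = (3/8)·1 + (5/8)·36 = 183/8
Expected profit = 183/8 − 6 = 135/8

135/8 dollars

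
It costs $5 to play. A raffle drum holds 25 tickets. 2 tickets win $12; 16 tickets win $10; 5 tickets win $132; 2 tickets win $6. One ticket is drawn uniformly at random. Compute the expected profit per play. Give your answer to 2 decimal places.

$29.24

E[payout] = (2/25)·12 + (16/25)·10 + (5/25)·132 + (2/25)·6 = 856/25
Expected profit = 856/25 − 5 = 731/25 ≈ $29.24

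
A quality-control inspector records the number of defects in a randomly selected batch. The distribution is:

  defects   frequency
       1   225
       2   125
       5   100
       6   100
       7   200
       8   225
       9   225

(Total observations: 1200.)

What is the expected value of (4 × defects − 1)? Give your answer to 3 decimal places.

Total = 1200, so P(defects=1) = 225/1200, etc.
E[4x-1] = (3/16)·3 + (5/48)·7 + (1/12)·19 + (1/12)·23 + (1/6)·27 + (3/16)·31 + (3/16)·35
     = 65/3 ≈ 21.667

21.667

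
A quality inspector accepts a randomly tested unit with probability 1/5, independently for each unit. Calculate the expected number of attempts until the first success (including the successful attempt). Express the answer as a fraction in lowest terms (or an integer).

5

For a geometric distribution, E[trials] = 1/p = 1/(1/5) = 5.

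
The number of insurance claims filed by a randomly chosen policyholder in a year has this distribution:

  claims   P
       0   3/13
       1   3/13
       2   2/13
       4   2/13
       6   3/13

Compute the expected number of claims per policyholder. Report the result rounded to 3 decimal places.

2.538

E[X] = (3/13)·0 + (3/13)·1 + (2/13)·2 + (2/13)·4 + (3/13)·6
     = 33/13 ≈ 2.538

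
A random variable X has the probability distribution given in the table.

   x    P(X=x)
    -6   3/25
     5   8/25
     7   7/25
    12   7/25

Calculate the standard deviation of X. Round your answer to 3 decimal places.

E[X] = 31/5, E[X²] = 1659/25
Var(X) = E[X²] − (E[X])² = 1659/25 − 961/25 = 698/25
SD(X) = √(698/25) ≈ 5.284

5.284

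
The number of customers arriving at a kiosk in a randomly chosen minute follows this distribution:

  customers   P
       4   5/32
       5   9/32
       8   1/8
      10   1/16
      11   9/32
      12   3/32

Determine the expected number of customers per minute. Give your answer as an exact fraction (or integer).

E[X] = (5/32)·4 + (9/32)·5 + (1/8)·8 + (1/16)·10 + (9/32)·11 + (3/32)·12
     = 63/8

63/8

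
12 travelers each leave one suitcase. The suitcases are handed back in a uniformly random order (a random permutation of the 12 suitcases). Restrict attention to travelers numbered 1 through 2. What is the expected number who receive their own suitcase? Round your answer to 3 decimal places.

0.167

Let Xᵢ = 1 if person i gets their own suitcase. For each i, P(Xᵢ=1) = 1/12.
By linearity of expectation, E[X₁+…+X_2] = 2·(1/12) = 1/6.
≈ 0.167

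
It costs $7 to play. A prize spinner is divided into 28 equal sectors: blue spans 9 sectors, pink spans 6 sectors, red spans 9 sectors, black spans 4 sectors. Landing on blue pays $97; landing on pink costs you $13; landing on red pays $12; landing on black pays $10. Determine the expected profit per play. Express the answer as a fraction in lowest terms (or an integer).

E[payout] = (9/28)·97 + (6/28)·(-13) + (9/28)·12 + (4/28)·10 = 943/28
Expected profit = 943/28 − 7 = 747/28

747/28 dollars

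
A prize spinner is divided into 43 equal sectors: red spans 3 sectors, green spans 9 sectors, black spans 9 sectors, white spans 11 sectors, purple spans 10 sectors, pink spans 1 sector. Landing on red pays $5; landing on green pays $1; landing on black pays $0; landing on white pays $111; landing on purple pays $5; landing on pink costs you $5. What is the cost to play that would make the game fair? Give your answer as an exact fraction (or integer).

$30

E[payout] = (3/43)·5 + (9/43)·1 + (9/43)·0 + (11/43)·111 + (10/43)·5 + (1/43)·(-5) = 30
Fair fee = E[payout] = 30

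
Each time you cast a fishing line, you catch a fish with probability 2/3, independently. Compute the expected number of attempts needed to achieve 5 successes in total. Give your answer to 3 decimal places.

By linearity (sum of 5 independent geometric waits), E[trials] = 5/p = 5/(2/3) = 15/2.
≈ 7.500

7.500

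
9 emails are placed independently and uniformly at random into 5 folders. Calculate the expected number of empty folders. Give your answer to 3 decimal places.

Let Xⱼ=1 if folder j is empty. P(Xⱼ=1) = ((5-1)/5)^9 = 262144/1953125.
By linearity, E[#empty] = 5·262144/1953125 = 262144/390625.
≈ 0.671

0.671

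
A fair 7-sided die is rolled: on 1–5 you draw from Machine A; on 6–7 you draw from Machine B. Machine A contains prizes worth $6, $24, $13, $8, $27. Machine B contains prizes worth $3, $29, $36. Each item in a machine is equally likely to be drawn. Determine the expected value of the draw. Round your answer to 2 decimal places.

E[X | Machine A] = (6 + 24 + 13 + 8 + 27)/5 = 78/5
E[X | Machine B] = (3 + 29 + 36)/3 = 68/3
E[X] = (5/7)·78/5 + (2/7)·68/3 = 370/21 ≈ 17.62

$17.62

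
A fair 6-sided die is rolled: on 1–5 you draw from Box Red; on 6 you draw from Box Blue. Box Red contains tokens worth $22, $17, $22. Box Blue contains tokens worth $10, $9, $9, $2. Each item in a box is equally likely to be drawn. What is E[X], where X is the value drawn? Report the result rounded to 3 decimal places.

E[X | Box Red] = (22 + 17 + 22)/3 = 61/3
E[X | Box Blue] = (10 + 9 + 9 + 2)/4 = 15/2
E[X] = (5/6)·61/3 + (1/6)·15/2 = 655/36 ≈ 18.194

$18.194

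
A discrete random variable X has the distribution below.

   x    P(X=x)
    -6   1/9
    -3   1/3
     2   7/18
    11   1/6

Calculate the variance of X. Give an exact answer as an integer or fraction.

9017/324

E[X] = (1/9)·(-6) + (1/3)·(-3) + (7/18)·2 + (1/6)·11 = 17/18
E[X²] = (1/9)·36 + (1/3)·9 + (7/18)·4 + (1/6)·121 = 517/18
Var(X) = 517/18 − (17/18)² = 9017/324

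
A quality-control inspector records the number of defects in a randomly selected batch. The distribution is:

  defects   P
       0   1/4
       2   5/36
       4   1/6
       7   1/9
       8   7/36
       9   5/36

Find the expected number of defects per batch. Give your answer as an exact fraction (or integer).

163/36

E[X] = (1/4)·0 + (5/36)·2 + (1/6)·4 + (1/9)·7 + (7/36)·8 + (5/36)·9
     = 163/36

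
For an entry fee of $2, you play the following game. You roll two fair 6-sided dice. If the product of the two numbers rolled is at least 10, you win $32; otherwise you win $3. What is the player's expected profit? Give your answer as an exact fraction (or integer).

E[payout] = (17/36)·3 + (19/36)·32 = 659/36
Expected profit = 659/36 − 2 = 587/36

587/36 dollars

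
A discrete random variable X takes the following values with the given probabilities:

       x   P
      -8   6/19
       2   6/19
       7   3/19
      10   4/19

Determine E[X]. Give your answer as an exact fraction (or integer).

25/19

E[X] = (6/19)·(-8) + (6/19)·2 + (3/19)·7 + (4/19)·10
     = 25/19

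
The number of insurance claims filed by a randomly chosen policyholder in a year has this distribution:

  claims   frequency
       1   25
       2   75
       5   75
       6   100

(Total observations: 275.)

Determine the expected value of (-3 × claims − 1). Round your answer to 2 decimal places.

-13.55

Total = 275, so P(claims=1) = 25/275, etc.
E[-3x-1] = (1/11)·(-4) + (3/11)·(-7) + (3/11)·(-16) + (4/11)·(-19)
     = -149/11 ≈ -13.55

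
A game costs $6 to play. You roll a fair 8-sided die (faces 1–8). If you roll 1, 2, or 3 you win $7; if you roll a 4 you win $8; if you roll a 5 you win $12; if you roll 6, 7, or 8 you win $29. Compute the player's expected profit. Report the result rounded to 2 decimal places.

E[payout] = (3/8)·7 + (1/8)·8 + (1/8)·12 + (3/8)·29 = 16
Expected profit = 16 − 6 = 10 ≈ $10.00

$10.00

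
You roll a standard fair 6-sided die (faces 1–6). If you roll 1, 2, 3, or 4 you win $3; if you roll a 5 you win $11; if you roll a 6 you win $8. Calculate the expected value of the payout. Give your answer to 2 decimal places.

E[payout] = (2/3)·3 + (1/6)·8 + (1/6)·11 = 31/6
≈ $5.17

$5.17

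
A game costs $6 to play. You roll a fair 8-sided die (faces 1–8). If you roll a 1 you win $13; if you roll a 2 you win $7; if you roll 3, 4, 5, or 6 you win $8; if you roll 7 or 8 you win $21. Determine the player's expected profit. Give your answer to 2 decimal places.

$5.75

E[payout] = (1/8)·7 + (1/2)·8 + (1/8)·13 + (1/4)·21 = 47/4
Expected profit = 47/4 − 6 = 23/4 ≈ $5.75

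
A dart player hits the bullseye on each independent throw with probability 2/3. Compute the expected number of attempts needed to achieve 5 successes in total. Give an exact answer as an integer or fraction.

By linearity (sum of 5 independent geometric waits), E[trials] = 5/p = 5/(2/3) = 15/2.

15/2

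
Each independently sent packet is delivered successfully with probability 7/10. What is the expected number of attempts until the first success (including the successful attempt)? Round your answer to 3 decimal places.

For a geometric distribution, E[trials] = 1/p = 1/(7/10) = 10/7.
≈ 1.429

1.429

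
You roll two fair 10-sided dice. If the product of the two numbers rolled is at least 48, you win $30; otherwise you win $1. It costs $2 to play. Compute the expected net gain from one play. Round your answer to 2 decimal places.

E[payout] = (19/25)·1 + (6/25)·30 = 199/25
Expected profit = 199/25 − 2 = 149/25 ≈ $5.96

$5.96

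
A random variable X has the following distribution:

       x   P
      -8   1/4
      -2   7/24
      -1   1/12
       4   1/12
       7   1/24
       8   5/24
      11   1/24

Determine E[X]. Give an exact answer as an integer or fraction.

E[X] = (1/4)·(-8) + (7/24)·(-2) + (1/12)·(-1) + (1/12)·4 + (1/24)·7 + (5/24)·8 + (1/24)·11
     = 1/12

1/12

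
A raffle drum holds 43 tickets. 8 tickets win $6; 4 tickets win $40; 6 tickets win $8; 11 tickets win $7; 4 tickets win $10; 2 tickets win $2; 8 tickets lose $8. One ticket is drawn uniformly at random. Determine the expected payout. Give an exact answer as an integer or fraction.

E[payout] = (8/43)·6 + (4/43)·40 + (6/43)·8 + (11/43)·7 + (4/43)·10 + (2/43)·2 + (8/43)·(-8) = 313/43

313/43 dollars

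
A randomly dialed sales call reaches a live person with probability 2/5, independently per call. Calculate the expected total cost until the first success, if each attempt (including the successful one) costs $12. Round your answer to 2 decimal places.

E[#attempts] = 1/p = 5/2; E[cost] = 12·5/2 = 30.
≈ 30.00

$30.00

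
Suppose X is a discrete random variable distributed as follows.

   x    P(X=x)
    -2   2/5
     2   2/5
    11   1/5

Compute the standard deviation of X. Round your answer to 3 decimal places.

E[X] = 11/5, E[X²] = 137/5
Var(X) = E[X²] − (E[X])² = 137/5 − 121/25 = 564/25
SD(X) = √(564/25) ≈ 4.750

4.750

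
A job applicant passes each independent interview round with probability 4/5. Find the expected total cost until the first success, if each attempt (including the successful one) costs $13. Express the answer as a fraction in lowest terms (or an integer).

E[#attempts] = 1/p = 5/4; E[cost] = 13·5/4 = 65/4.

65/4 dollars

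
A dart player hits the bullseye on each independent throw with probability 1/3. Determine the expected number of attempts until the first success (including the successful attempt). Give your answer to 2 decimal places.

3.00

For a geometric distribution, E[trials] = 1/p = 1/(1/3) = 3.
≈ 3.00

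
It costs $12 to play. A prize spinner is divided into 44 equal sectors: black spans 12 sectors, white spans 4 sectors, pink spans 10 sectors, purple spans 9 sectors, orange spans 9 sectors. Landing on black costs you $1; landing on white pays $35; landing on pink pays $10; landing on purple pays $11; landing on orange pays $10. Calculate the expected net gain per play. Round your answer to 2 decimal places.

-$2.52

E[payout] = (12/44)·(-1) + (4/44)·35 + (10/44)·10 + (9/44)·11 + (9/44)·10 = 417/44
Expected profit = 417/44 − 12 = -111/44 ≈ -$2.52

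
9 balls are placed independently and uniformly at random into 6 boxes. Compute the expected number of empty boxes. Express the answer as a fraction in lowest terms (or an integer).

1953125/1679616

Let Xⱼ=1 if box j is empty. P(Xⱼ=1) = ((6-1)/6)^9 = 1953125/10077696.
By linearity, E[#empty] = 6·1953125/10077696 = 1953125/1679616.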